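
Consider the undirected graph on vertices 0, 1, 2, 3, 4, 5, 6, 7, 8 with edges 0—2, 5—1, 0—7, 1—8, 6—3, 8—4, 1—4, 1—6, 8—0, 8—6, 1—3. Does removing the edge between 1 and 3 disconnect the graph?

No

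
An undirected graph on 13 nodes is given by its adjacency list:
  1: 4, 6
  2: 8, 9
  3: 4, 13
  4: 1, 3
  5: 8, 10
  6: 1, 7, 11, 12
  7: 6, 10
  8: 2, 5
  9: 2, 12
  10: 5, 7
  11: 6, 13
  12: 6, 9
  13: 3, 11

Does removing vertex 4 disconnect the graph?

No

Deleting 4 leaves 1 component (was 1) (its neighbors 1, 3 remain connected to each other), so 4 is not a cut vertex.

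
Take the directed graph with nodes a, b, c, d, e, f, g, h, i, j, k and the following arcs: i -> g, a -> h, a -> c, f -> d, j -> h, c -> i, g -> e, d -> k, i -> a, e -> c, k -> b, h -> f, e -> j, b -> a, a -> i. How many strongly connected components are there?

1

{a, b, c, d, e, f, g, h, i, j, k} are all mutually reachable — one SCC of size 11.
That gives 1 strongly connected component.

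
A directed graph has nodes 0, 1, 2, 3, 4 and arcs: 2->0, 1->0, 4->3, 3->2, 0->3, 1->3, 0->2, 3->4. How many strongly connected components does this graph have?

{0, 2, 3, 4} are all mutually reachable — one SCC of size 4.
{1} is an SCC by itself.
That gives 2 strongly connected components.

2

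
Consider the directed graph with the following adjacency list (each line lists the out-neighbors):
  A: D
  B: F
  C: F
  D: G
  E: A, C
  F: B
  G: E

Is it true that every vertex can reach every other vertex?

There is no directed path from B to A, so the graph is not strongly connected.

No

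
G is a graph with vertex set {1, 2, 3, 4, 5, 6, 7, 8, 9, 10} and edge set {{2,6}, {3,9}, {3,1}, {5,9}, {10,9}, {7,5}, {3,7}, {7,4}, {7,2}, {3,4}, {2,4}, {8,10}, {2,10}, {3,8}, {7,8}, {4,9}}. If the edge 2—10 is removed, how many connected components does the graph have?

2 and 10 are still connected via 2-7-8-10, so the component count stays at 1.

1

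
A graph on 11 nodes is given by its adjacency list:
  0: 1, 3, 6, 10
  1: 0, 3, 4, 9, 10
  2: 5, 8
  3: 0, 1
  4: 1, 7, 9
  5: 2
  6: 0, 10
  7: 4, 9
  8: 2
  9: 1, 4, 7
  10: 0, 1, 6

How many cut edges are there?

The edges on the cycle 1-9-7-4-1 are not bridges since each lies on that cycle.
But removing 5-2 disconnects 5 from 2; removing 2-8 disconnects 2 from 8 — these are bridges.
That makes 2 bridges.

2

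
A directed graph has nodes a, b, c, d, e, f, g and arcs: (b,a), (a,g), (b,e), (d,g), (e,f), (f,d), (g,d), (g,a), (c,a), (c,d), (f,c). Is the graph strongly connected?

No

There is no directed path from e to b, so the graph is not strongly connected.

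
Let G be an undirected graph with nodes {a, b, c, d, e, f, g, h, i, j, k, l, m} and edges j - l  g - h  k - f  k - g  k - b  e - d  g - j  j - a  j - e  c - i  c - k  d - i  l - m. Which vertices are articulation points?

g, j, k, l

Removing g increases the component count from 1 to 2, so g is a cut vertex.
Removing j increases the component count from 1 to 3, so j is a cut vertex.
Removing k increases the component count from 1 to 3, so k is a cut vertex.
Likewise l is a cut vertex.
By contrast removing i leaves 1 component; it is not a cut vertex. No other vertex is a cut vertex either.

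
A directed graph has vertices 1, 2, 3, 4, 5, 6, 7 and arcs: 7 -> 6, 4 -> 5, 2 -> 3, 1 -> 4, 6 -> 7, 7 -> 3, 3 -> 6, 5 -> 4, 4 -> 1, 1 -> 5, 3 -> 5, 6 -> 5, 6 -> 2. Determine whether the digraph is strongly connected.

There is no directed path from 5 to 6, so the graph is not strongly connected.

No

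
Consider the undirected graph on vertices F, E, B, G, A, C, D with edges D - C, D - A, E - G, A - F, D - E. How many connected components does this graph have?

2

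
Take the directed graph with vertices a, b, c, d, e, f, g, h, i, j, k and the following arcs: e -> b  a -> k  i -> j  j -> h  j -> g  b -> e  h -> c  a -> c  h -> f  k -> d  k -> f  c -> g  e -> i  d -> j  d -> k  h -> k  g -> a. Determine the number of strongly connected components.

4

{a, c, d, g, h, j, k} are all mutually reachable — one SCC of size 7.
{b, e} are all mutually reachable — one SCC of size 2.
{i} is an SCC by itself.
{f} is an SCC by itself.
That gives 4 strongly connected components.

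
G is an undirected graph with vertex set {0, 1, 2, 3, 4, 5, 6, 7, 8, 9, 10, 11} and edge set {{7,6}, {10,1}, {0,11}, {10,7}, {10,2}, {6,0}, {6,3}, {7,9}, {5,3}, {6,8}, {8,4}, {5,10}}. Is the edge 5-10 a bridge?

No

After removing 5-10, the path 5-3-6-7-10 still connects them, so the edge is not a bridge.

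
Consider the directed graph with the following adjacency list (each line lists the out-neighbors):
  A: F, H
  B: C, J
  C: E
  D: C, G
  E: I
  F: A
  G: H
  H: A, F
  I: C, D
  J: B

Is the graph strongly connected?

No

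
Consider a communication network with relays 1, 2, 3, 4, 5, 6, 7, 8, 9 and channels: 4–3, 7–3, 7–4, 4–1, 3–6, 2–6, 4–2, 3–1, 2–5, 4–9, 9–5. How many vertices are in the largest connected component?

8 is isolated — a component by itself.
Starting from 1 we can reach 1, 2, 3, 4, 5, 6, 7, 9. That is one component of size 8.
The largest has 8 vertices.

8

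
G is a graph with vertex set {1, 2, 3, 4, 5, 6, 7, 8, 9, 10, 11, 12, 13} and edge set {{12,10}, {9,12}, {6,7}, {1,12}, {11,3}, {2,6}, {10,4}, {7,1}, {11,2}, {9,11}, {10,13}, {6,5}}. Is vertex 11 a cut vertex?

Yes

Deleting 11 raises the number of components from 2 to 3, so 11 is a cut vertex.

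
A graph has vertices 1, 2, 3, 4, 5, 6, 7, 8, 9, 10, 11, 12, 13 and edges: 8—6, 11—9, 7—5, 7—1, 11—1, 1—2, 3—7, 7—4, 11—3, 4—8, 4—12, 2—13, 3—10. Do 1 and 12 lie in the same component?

Yes

From 1 we can reach 1, 2, 3, 4, 5, 6, 7, 8, 9, 10, 11, 12, 13, which includes 12.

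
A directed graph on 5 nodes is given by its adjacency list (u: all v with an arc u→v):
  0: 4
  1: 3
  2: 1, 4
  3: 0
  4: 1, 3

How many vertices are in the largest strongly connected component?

{0, 1, 3, 4} are all mutually reachable — one SCC of size 4.
{2} is an SCC by itself.
The largest has 4 vertices.

4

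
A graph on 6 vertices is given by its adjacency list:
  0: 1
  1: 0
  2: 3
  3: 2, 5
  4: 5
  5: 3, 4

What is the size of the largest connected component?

4

Starting from 0 we can reach 0, 1. That is one component of size 2.
Starting from 2 we can reach 2, 3, 4, 5. That is one component of size 4.
The largest has 4 vertices.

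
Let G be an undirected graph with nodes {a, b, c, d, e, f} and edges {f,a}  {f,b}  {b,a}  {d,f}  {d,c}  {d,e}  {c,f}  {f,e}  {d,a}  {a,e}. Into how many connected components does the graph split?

1

Starting from a we can reach a, b, c, d, e, f. That is one component of size 6.
Total: 1 component.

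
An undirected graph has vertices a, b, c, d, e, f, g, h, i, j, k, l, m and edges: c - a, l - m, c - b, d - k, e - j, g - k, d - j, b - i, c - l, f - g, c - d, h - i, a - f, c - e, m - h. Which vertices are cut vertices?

c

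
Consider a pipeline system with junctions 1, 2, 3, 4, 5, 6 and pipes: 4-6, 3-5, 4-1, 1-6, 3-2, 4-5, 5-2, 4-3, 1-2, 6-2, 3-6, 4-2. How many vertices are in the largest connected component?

6

Starting from 1 we can reach 1, 2, 3, 4, 5, 6. That is one component of size 6.
The largest has 6 vertices.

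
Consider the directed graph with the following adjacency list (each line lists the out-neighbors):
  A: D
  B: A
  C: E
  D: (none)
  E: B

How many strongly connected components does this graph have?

5

{C} is an SCC by itself.
{A} is an SCC by itself.
{E} is an SCC by itself.
{D} is an SCC by itself.
{B} is an SCC by itself.
That gives 5 strongly connected components.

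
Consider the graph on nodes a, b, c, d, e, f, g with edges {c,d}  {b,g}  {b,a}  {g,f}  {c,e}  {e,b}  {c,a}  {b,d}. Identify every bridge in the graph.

b-g, f-g

The edges on the cycle c-e-b-a-c are not bridges since each lies on that cycle.
But removing g - f disconnects g from f; removing g - b disconnects g from b — these are bridges.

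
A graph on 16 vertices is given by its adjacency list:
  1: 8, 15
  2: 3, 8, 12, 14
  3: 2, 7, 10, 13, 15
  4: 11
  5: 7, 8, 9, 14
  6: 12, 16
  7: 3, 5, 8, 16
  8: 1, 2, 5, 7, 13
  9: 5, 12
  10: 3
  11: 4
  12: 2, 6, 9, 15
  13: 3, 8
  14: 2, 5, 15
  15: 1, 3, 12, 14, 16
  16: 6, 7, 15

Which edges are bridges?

10-3, 11-4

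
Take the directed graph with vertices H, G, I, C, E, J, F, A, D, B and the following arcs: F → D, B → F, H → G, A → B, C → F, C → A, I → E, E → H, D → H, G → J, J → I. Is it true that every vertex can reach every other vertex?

There is no directed path from F to C, so the graph is not strongly connected.

No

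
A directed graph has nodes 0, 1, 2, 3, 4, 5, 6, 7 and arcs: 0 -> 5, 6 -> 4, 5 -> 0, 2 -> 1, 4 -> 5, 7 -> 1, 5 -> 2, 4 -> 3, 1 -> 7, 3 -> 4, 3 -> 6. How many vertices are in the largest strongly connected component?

3

{3, 4, 6} are all mutually reachable — one SCC of size 3.
{0, 5} are all mutually reachable — one SCC of size 2.
{1, 7} are all mutually reachable — one SCC of size 2.
{2} is an SCC by itself.
The largest has 3 vertices.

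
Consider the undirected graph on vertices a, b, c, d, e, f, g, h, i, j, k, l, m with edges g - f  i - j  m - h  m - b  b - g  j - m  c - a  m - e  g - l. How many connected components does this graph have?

4

d is isolated — a component by itself.
k is isolated — a component by itself.
Starting from a we can reach a, c. That is one component of size 2.
Starting from b we can reach b, e, f, g, h, i, j, l, m. That is one component of size 9.
Total: 4 components.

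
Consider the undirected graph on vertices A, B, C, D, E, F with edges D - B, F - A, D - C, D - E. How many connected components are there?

2

Starting from A we can reach A, F. That is one component of size 2.
Starting from B we can reach B, C, D, E. That is one component of size 4.
Total: 2 components.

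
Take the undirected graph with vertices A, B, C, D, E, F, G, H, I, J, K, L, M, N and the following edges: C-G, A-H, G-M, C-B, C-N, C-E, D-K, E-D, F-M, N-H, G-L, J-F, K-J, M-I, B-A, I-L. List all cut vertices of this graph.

Removing C increases the component count from 1 to 2, so C is a cut vertex.
By contrast removing E leaves 1 component; it is not a cut vertex. No other vertex is a cut vertex either.

C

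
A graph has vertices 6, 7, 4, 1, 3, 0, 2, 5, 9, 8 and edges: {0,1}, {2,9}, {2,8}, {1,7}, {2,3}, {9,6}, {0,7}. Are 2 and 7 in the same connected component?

The component containing 2 is {2, 3, 6, 8, 9}, and 7 is not in it.

No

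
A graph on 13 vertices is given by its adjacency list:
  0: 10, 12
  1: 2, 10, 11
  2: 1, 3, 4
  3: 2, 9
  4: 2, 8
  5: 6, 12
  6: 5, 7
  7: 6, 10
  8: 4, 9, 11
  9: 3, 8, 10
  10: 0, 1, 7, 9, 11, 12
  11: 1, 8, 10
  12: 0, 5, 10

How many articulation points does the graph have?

1

Removing 10 increases the component count from 1 to 2, so 10 is a cut vertex.
By contrast removing 1 leaves 1 component; it is not a cut vertex. No other vertex is a cut vertex either.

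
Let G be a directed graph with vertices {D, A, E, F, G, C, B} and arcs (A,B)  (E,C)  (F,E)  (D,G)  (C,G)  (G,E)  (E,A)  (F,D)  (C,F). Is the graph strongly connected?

No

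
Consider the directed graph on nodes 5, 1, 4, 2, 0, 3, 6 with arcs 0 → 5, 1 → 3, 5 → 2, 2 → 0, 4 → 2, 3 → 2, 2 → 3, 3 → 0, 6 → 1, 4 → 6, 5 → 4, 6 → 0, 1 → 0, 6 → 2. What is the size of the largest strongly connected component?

7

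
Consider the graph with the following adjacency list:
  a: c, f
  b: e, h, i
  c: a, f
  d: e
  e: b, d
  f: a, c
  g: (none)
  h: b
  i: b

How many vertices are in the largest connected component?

5

g is isolated — a component by itself.
Starting from a we can reach a, c, f. That is one component of size 3.
Starting from b we can reach b, d, e, h, i. That is one component of size 5.
The largest has 5 vertices.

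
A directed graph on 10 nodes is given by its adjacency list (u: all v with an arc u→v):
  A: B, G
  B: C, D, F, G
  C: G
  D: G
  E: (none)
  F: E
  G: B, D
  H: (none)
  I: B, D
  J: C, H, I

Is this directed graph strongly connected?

There is no directed path from B to H, so the graph is not strongly connected.

No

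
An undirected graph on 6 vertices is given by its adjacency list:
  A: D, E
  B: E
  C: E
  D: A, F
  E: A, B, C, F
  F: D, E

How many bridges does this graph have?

2

The edges on the cycle D-F-E-A-D are not bridges since each lies on that cycle.
But removing E-B disconnects E from B; removing E-C disconnects E from C — these are bridges.
That makes 2 bridges.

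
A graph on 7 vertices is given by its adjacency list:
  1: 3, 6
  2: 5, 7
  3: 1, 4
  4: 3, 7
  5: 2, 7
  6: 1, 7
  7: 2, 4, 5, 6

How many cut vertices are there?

Removing 7 increases the component count from 1 to 2, so 7 is a cut vertex.
By contrast removing 4 leaves 1 component; it is not a cut vertex. No other vertex is a cut vertex either.

1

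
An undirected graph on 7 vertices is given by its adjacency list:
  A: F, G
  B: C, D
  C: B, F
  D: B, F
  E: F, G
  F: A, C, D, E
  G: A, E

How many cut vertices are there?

1

Removing F increases the component count from 1 to 2, so F is a cut vertex.
By contrast removing C leaves 1 component; it is not a cut vertex. No other vertex is a cut vertex either.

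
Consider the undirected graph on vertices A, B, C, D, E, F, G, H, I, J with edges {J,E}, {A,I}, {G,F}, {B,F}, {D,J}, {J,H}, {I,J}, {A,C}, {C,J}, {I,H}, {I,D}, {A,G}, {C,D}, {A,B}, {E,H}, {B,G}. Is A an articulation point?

Yes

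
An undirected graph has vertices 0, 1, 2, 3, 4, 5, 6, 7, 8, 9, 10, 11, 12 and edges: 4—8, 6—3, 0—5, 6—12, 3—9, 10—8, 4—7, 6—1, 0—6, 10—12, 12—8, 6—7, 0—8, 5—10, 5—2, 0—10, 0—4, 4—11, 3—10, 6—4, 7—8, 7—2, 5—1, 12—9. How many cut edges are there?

1

The edges on the cycle 0-5-2-7-6-0 are not bridges since each lies on that cycle.
But removing 11—4 disconnects 11 from 4 — this is a bridge.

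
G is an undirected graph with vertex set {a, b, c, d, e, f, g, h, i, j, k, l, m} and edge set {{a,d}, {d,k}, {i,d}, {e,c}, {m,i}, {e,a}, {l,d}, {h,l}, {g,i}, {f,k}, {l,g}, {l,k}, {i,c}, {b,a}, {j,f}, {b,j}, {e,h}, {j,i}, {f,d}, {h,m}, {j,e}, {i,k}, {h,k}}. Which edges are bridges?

The edges on the cycle e-h-l-g-i-c-e are not bridges since each lies on that cycle.
Every edge lies on some cycle, so there are no bridges.

none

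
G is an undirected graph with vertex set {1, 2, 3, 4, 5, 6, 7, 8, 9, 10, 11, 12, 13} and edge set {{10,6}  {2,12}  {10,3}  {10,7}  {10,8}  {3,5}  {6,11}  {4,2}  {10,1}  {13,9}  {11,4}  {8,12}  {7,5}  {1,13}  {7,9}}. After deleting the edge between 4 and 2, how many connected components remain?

1

4 and 2 are still connected via 4-11-6-10-8-12-2, so the component count stays at 1.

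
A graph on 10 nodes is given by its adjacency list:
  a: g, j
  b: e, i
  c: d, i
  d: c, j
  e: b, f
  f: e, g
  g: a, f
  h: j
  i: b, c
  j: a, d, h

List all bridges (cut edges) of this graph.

The edges on the cycle a-j-d-c-i-b-e-f-g-a are not bridges since each lies on that cycle.
But removing j-h disconnects j from h — this is a bridge.

h-j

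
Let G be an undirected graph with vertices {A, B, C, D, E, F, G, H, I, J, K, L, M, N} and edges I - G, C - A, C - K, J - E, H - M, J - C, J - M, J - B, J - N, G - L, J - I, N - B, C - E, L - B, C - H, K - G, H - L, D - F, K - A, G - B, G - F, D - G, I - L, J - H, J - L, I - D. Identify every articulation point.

none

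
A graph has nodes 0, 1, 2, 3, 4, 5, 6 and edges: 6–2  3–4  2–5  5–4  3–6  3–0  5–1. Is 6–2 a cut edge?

No

After removing 6–2, the path 6-3-4-5-2 still connects them, so the edge is not a bridge.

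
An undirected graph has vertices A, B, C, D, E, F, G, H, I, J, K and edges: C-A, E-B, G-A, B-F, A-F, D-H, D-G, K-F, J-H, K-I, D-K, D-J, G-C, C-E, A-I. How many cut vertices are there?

1

Removing D increases the component count from 1 to 2, so D is a cut vertex.
By contrast removing A leaves 1 component; it is not a cut vertex. No other vertex is a cut vertex either.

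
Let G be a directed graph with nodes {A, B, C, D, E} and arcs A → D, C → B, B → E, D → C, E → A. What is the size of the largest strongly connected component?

{A, B, C, D, E} are all mutually reachable — one SCC of size 5.
The largest has 5 vertices.

5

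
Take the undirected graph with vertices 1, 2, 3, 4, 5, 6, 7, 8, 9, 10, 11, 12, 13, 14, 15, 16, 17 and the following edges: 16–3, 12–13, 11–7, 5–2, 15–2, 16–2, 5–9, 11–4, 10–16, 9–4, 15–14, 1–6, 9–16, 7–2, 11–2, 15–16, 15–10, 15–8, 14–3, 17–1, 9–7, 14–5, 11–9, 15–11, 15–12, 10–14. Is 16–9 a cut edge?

No

After removing 16–9, the path 16-15-11-9 still connects them, so the edge is not a bridge.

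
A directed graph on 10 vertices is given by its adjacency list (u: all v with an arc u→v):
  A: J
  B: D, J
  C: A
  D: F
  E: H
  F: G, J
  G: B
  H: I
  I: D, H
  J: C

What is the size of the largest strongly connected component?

{B, D, F, G} are all mutually reachable — one SCC of size 4.
{A, C, J} are all mutually reachable — one SCC of size 3.
{H, I} are all mutually reachable — one SCC of size 2.
{E} is an SCC by itself.
The largest has 4 vertices.

4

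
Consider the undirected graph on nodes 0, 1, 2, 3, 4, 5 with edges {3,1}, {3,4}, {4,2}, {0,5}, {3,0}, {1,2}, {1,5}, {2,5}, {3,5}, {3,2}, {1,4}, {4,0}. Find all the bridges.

none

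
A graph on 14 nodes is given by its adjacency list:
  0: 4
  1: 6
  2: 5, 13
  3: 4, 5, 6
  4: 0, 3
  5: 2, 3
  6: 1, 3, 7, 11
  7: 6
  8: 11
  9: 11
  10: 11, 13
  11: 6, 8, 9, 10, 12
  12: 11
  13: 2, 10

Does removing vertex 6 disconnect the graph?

Deleting 6 raises the number of components from 1 to 3, so 6 is a cut vertex.

Yes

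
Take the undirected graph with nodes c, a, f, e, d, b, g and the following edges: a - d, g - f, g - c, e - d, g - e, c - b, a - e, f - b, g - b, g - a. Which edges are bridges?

none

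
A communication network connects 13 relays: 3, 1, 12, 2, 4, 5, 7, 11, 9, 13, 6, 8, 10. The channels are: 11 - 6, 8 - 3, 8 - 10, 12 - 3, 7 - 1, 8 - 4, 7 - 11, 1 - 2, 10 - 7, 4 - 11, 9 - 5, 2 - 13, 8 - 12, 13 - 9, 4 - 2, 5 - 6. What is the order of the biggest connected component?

13

Starting from 1 we can reach 1, 2, 3, 4, 5, 6, 7, 8, 9, 10, 11, 12, 13. That is one component of size 13.
The largest has 13 vertices.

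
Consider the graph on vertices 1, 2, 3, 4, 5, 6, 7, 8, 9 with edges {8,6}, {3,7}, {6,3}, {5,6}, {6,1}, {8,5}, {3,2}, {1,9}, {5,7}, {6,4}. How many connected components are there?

1

Starting from 1 we can reach 1, 2, 3, 4, 5, 6, 7, 8, 9. That is one component of size 9.
Total: 1 component.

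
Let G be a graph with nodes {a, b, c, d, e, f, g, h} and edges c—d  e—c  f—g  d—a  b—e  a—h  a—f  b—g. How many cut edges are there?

1

The edges on the cycle b-e-c-d-a-f-g-b are not bridges since each lies on that cycle.
But removing a—h disconnects a from h — this is a bridge.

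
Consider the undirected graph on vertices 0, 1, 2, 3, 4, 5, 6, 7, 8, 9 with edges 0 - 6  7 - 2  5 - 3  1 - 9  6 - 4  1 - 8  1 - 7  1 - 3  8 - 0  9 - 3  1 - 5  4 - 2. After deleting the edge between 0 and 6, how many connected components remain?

1

0 and 6 are still connected via 0-8-1-7-2-4-6, so the component count stays at 1.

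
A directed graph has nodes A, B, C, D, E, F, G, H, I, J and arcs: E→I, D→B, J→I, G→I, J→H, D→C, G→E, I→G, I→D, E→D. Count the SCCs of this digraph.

{E, G, I} are all mutually reachable — one SCC of size 3.
{J} is an SCC by itself.
{A} is an SCC by itself.
{B} is an SCC by itself.
{D} is an SCC by itself.
(and 3 more singleton SCCs)
That gives 8 strongly connected components.

8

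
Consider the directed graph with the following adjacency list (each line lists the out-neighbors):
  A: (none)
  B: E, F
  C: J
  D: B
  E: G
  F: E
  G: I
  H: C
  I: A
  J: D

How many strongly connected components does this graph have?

{B} is an SCC by itself.
{J} is an SCC by itself.
{E} is an SCC by itself.
{A} is an SCC by itself.
{G} is an SCC by itself.
(and 5 more singleton SCCs)
That gives 10 strongly connected components.

10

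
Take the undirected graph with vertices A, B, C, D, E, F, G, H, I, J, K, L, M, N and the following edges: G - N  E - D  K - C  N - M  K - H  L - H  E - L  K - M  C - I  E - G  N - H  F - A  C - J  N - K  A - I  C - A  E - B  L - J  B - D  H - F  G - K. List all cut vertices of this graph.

E

Removing E increases the component count from 1 to 2, so E is a cut vertex.
By contrast removing D leaves 1 component; it is not a cut vertex. No other vertex is a cut vertex either.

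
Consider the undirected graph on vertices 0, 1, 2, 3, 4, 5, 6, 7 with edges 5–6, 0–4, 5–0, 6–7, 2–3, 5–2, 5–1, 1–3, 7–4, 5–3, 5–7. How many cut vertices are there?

Removing 5 increases the component count from 1 to 2, so 5 is a cut vertex.
By contrast removing 4 leaves 1 component; it is not a cut vertex. No other vertex is a cut vertex either.

1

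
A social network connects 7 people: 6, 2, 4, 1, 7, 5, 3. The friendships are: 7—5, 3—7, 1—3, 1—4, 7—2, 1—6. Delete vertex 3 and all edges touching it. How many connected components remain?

With 3 gone, the remaining components are: {1, 4, 6}; {2, 5, 7}.
That is 2 components.

2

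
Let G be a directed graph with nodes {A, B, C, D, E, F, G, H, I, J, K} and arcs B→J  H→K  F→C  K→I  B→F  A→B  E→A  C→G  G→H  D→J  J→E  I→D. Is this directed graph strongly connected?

From G we can reach every vertex (A, B, C, D, E, F, G, H, I, J, K), and every vertex can reach G (A, B, C, D, E, F, G, H, I, J, K). So the whole graph is one strongly connected component.

Yes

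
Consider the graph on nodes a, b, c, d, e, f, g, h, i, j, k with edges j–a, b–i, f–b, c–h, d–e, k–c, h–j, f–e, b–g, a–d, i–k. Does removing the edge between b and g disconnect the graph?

Yes

Removing b–g leaves no path between b and g: the component count goes from 1 to 2. So it is a bridge.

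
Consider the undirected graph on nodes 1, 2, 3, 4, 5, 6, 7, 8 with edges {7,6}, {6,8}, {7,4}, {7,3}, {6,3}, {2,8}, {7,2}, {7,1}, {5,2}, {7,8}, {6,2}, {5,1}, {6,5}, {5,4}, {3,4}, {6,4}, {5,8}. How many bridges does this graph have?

The edges on the cycle 6-5-2-8-6 are not bridges since each lies on that cycle.
Every edge lies on some cycle, so there are no bridges.

0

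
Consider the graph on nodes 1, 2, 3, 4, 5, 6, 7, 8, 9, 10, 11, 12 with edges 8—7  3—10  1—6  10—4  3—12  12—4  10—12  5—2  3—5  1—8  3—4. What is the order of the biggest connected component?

6

11 is isolated — a component by itself.
9 is isolated — a component by itself.
Starting from 1 we can reach 1, 6, 7, 8. That is one component of size 4.
Starting from 2 we can reach 2, 3, 4, 5, 10, 12. That is one component of size 6.
The largest has 6 vertices.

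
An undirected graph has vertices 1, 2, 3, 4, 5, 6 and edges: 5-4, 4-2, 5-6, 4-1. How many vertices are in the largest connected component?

5

3 is isolated — a component by itself.
Starting from 1 we can reach 1, 2, 4, 5, 6. That is one component of size 5.
The largest has 5 vertices.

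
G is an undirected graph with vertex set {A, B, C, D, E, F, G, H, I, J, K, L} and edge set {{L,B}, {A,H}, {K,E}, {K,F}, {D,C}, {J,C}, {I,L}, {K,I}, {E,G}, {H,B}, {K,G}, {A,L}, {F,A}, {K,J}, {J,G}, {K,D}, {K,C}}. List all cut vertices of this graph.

K

Removing K increases the component count from 1 to 2, so K is a cut vertex.
By contrast removing B leaves 1 component; it is not a cut vertex. No other vertex is a cut vertex either.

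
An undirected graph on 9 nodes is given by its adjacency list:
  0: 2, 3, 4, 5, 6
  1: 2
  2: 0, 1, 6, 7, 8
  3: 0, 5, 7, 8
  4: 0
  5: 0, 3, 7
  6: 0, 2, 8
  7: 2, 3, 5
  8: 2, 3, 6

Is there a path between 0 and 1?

Yes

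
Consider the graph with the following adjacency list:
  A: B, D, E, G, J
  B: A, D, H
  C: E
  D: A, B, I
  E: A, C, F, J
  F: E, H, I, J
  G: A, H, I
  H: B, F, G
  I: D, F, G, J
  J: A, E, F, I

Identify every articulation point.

Removing E increases the component count from 1 to 2, so E is a cut vertex.
By contrast removing F leaves 1 component; it is not a cut vertex. No other vertex is a cut vertex either.

E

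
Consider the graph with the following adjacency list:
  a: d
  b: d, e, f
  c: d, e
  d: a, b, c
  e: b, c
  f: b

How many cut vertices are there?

Removing b increases the component count from 1 to 2, so b is a cut vertex.
Removing d increases the component count from 1 to 2, so d is a cut vertex.
By contrast removing a leaves 1 component; it is not a cut vertex. No other vertex is a cut vertex either.

2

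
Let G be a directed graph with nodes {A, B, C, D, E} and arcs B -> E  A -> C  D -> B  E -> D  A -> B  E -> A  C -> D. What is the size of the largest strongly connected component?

{A, B, C, D, E} are all mutually reachable — one SCC of size 5.
The largest has 5 vertices.

5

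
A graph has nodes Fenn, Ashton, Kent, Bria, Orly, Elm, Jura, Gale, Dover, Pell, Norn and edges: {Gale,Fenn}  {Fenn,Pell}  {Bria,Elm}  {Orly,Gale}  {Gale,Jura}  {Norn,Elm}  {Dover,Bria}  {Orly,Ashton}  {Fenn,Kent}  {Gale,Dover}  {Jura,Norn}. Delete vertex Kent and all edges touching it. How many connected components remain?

1

With Kent gone, the remaining components are: {Elm, Bria, Fenn, Gale, Jura, Norn, Orly, Pell, Dover, Ashton}.
That is 1 component.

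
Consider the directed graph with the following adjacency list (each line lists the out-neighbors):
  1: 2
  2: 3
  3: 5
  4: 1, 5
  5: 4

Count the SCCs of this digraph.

{1, 2, 3, 4, 5} are all mutually reachable — one SCC of size 5.
That gives 1 strongly connected component.

1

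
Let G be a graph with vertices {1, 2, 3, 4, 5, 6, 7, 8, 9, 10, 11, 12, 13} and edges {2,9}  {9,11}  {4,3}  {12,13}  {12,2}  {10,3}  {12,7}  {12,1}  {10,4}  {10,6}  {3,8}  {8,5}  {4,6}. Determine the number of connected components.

2

Starting from 3 we can reach 3, 4, 5, 6, 8, 10. That is one component of size 6.
Starting from 1 we can reach 1, 2, 7, 9, 11, 12, 13. That is one component of size 7.
Total: 2 components.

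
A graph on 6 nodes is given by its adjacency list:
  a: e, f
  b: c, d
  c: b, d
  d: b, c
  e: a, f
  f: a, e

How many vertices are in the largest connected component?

3

Starting from b we can reach b, c, d. That is one component of size 3.
Starting from a we can reach a, e, f. That is one component of size 3.
The largest has 3 vertices.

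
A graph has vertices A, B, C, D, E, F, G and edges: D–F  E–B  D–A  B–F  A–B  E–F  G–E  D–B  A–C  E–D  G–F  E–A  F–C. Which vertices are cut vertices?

none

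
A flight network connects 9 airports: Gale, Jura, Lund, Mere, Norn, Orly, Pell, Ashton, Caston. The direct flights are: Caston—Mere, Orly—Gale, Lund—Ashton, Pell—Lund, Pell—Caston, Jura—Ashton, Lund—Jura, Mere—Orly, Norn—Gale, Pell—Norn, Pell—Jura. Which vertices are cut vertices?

Removing Pell increases the component count from 1 to 2, so Pell is a cut vertex.
By contrast removing Gale leaves 1 component; it is not a cut vertex. No other vertex is a cut vertex either.

Pell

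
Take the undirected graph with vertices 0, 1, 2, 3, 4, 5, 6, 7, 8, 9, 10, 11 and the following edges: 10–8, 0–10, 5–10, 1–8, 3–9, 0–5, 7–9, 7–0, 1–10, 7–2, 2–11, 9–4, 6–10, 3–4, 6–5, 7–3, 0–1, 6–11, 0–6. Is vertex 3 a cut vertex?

Deleting 3 leaves 1 component (was 1) (its neighbors 4, 7, 9 remain connected to each other), so 3 is not a cut vertex.

No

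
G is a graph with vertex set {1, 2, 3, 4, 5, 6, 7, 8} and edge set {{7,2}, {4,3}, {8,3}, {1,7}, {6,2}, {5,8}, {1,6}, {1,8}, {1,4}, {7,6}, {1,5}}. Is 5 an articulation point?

Deleting 5 leaves 1 component (was 1) (its neighbors 1, 8 remain connected to each other), so 5 is not a cut vertex.

No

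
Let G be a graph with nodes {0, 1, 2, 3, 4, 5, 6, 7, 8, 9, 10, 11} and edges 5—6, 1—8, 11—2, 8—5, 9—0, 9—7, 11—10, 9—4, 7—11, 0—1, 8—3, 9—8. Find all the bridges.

10-11, 11-2, 11-7, 3-8, 4-9, 5-6, 5-8, 7-9

The edges on the cycle 9-0-1-8-9 are not bridges since each lies on that cycle.
But removing 11—10 disconnects 11 from 10; removing 8—5 disconnects 8 from 5; removing 8—3 disconnects 8 from 3; removing 9—7 disconnects 9 from 7 — these are bridges.
In total 8 edges are bridges.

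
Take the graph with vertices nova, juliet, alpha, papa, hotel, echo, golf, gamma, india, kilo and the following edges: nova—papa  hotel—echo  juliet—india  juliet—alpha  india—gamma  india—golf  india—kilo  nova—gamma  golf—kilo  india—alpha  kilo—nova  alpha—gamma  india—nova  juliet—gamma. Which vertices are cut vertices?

Removing nova increases the component count from 2 to 3, so nova is a cut vertex.
By contrast removing kilo leaves 2 components; it is not a cut vertex. No other vertex is a cut vertex either.

nova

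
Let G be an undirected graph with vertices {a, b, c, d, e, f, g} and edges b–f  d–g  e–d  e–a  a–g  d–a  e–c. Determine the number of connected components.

2

Starting from b we can reach b, f. That is one component of size 2.
Starting from a we can reach a, c, d, e, g. That is one component of size 5.
Total: 2 components.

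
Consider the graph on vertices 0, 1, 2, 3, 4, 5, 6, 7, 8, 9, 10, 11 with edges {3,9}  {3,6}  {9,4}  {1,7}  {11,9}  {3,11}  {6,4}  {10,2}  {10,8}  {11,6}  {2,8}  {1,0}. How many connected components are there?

5 is isolated — a component by itself.
Starting from 0 we can reach 0, 1, 7. That is one component of size 3.
Starting from 2 we can reach 2, 8, 10. That is one component of size 3.
Starting from 3 we can reach 3, 4, 6, 9, 11. That is one component of size 5.
Total: 4 components.

4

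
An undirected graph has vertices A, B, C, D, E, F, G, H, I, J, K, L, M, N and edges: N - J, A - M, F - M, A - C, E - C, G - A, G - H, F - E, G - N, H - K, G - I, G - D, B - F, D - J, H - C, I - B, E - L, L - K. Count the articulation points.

Removing G increases the component count from 1 to 2, so G is a cut vertex.
By contrast removing M leaves 1 component; it is not a cut vertex. No other vertex is a cut vertex either.

1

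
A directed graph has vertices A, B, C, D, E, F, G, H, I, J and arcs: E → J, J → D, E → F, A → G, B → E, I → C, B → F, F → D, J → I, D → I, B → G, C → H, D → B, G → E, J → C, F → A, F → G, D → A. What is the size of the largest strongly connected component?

7

{A, B, D, E, F, G, J} are all mutually reachable — one SCC of size 7.
{I} is an SCC by itself.
{C} is an SCC by itself.
{H} is an SCC by itself.
The largest has 7 vertices.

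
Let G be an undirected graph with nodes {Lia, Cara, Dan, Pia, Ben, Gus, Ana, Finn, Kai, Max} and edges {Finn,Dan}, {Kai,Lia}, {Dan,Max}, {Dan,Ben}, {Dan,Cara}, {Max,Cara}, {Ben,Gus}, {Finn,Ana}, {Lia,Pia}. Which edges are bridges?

The edges on the cycle Dan-Max-Cara-Dan are not bridges since each lies on that cycle.
But removing Ben–Gus disconnects Ben from Gus; removing Lia–Pia disconnects Lia from Pia; removing Ben–Dan disconnects Ben from Dan; removing Ana–Finn disconnects Ana from Finn — these are bridges.
In total 6 edges are bridges.

Ana-Finn, Ben-Dan, Ben-Gus, Dan-Finn, Kai-Lia, Lia-Pia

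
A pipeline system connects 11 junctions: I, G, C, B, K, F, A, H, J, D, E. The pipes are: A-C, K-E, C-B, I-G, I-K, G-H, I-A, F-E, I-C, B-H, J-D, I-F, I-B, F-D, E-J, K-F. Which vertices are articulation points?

I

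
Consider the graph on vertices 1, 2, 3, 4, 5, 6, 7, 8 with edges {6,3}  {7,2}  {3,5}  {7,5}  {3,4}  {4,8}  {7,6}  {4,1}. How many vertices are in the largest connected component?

Starting from 1 we can reach 1, 2, 3, 4, 5, 6, 7, 8. That is one component of size 8.
The largest has 8 vertices.

8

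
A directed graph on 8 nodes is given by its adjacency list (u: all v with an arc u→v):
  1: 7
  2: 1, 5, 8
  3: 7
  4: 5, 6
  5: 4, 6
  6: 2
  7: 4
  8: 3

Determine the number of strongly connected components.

{1, 2, 3, 4, 5, 6, 7, 8} are all mutually reachable — one SCC of size 8.
That gives 1 strongly connected component.

1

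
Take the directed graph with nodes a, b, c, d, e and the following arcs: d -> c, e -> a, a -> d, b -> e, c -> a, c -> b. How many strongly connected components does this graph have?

{a, b, c, d, e} are all mutually reachable — one SCC of size 5.
That gives 1 strongly connected component.

1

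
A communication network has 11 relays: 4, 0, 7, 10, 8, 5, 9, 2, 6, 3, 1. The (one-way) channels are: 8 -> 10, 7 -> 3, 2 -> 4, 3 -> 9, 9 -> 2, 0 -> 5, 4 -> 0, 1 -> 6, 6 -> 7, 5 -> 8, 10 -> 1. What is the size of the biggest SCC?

{0, 1, 2, 3, 4, 5, 6, 7, 8, 9, 10} are all mutually reachable — one SCC of size 11.
The largest has 11 vertices.

11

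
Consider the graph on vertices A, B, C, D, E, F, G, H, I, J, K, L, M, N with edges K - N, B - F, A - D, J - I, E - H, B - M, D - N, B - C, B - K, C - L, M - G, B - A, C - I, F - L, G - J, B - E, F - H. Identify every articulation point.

Removing B increases the component count from 1 to 2, so B is a cut vertex.
By contrast removing E leaves 1 component; it is not a cut vertex. No other vertex is a cut vertex either.

B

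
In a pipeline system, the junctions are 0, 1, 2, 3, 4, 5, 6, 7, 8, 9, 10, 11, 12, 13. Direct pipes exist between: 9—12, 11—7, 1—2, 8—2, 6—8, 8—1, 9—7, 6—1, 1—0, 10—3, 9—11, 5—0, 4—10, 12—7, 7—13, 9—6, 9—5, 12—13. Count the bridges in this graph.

2

The edges on the cycle 9-11-7-9 are not bridges since each lies on that cycle.
But removing 10—3 disconnects 10 from 3; removing 4—10 disconnects 4 from 10 — these are bridges.
That makes 2 bridges.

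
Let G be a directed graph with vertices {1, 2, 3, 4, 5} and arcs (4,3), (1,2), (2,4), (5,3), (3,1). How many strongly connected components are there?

{1, 2, 3, 4} are all mutually reachable — one SCC of size 4.
{5} is an SCC by itself.
That gives 2 strongly connected components.

2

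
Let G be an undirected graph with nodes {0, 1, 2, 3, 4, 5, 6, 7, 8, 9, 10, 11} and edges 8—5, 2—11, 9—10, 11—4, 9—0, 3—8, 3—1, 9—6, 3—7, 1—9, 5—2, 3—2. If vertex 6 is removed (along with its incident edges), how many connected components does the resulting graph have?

With 6 gone, the remaining components are: {0, 1, 2, 3, 4, 5, 7, 8, 9, 10, 11}.
That is 1 component.

1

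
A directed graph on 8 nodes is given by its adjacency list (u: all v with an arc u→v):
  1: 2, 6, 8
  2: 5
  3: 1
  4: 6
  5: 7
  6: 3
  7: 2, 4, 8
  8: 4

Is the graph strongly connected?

Yes

From 2 we can reach every vertex (1, 2, 3, 4, 5, 6, 7, 8), and every vertex can reach 2 (1, 2, 3, 4, 5, 6, 7, 8). So the whole graph is one strongly connected component.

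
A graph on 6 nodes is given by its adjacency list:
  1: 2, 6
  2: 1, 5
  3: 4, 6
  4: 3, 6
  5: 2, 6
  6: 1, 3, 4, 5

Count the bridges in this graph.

The edges on the cycle 6-3-4-6 are not bridges since each lies on that cycle.
Every edge lies on some cycle, so there are no bridges.

0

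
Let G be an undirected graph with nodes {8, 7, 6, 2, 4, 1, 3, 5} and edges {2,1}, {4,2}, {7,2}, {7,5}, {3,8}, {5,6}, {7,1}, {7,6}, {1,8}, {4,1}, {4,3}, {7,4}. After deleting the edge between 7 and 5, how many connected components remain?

1

7 and 5 are still connected via 7-6-5, so the component count stays at 1.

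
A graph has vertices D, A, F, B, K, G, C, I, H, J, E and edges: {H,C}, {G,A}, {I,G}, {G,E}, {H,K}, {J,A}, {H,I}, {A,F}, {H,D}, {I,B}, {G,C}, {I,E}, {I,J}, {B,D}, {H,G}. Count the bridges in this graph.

2

The edges on the cycle I-G-E-I are not bridges since each lies on that cycle.
But removing F—A disconnects F from A; removing H—K disconnects H from K — these are bridges.
That makes 2 bridges.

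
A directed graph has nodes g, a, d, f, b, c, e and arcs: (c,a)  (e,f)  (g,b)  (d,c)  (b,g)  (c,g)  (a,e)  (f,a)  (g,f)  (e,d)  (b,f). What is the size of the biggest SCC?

{a, b, c, d, e, f, g} are all mutually reachable — one SCC of size 7.
The largest has 7 vertices.

7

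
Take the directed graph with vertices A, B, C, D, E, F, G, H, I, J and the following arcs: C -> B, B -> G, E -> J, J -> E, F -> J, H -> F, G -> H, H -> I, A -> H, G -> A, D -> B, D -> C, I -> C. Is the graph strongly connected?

There is no directed path from G to D, so the graph is not strongly connected.

No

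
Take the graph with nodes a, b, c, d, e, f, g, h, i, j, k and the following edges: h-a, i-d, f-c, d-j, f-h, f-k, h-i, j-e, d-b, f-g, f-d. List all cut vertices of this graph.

d, f, h, j

Removing d increases the component count from 1 to 3, so d is a cut vertex.
Removing f increases the component count from 1 to 4, so f is a cut vertex.
Removing h increases the component count from 1 to 2, so h is a cut vertex.
Likewise j is a cut vertex.
By contrast removing i leaves 1 component; it is not a cut vertex. No other vertex is a cut vertex either.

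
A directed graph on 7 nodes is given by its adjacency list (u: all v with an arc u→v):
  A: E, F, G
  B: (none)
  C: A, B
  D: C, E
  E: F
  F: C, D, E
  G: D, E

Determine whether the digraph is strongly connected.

There is no directed path from B to G, so the graph is not strongly connected.

No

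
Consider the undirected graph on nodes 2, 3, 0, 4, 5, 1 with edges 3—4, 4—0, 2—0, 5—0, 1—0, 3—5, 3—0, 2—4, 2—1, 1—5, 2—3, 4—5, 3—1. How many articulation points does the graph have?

0

Removing 2, for instance, still leaves 1 component. No single vertex removal increases the component count — the graph has no articulation points.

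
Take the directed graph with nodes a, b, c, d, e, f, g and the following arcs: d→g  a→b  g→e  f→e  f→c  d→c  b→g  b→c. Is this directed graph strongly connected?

No

There is no directed path from c to b, so the graph is not strongly connected.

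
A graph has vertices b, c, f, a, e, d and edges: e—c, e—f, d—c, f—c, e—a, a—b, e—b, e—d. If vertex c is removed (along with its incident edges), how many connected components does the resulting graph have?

With c gone, the remaining components are: {a, b, d, e, f}.
That is 1 component.

1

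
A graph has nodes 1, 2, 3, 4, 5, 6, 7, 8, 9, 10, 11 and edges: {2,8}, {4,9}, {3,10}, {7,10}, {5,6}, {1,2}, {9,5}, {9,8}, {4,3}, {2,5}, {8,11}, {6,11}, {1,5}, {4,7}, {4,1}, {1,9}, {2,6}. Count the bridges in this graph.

The edges on the cycle 4-7-10-3-4 are not bridges since each lies on that cycle.
Every edge lies on some cycle, so there are no bridges.

0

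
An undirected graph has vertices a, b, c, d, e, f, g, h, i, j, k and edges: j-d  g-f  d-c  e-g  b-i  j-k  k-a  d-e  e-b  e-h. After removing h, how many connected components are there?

With h gone, the remaining components are: {a, b, c, d, e, f, g, i, j, k}.
That is 1 component.

1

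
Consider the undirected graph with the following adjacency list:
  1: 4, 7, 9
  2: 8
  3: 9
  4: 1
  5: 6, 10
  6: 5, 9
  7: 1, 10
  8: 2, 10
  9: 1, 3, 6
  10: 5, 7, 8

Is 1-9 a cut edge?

No

After removing 1-9, the path 1-7-10-5-6-9 still connects them, so the edge is not a bridge.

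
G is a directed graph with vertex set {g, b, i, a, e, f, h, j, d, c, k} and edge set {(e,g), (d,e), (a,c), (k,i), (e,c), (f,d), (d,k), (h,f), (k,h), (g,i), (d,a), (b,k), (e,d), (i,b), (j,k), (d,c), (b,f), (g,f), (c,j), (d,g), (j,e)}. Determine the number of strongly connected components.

1

{a, b, c, d, e, f, g, h, i, j, k} are all mutually reachable — one SCC of size 11.
That gives 1 strongly connected component.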